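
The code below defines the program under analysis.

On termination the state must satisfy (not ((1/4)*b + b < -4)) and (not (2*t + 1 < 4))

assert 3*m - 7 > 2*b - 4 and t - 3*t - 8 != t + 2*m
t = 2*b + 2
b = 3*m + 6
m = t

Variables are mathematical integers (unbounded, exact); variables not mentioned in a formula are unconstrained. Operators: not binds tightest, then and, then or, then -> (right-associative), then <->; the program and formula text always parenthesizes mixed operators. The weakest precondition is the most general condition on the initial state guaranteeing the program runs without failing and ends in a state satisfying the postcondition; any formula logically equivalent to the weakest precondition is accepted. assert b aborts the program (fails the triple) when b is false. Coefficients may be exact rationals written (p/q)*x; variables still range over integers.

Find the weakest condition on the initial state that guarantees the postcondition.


Working backward. After the program, the postcondition (not ((1/4)*b + b < -4)) and (not (2*t + 1 < 4)) must hold; in canonical form it is (not ((5/4)*b < -4)) and (not (2*t < 3)).
Before m := t: (not ((5/4)*b < -4)) and (not (2*t < 3))
Before b := 3*m + 6: (not ((15/4)*m < -23/2)) and (not (2*t < 3))
Before t := 2*b + 2: (not ((15/4)*m < -23/2)) and (not (4*b < -1))
Before assert 3*m - 7 > 2*b - 4 and t - 3*t - 8 != t + 2*m: 3*m > 2*b + 3 and 2*m + 3*t != -8 and (not ((15/4)*m < -23/2)) and (not (4*b < -1))
Answer: WP = 3*m > 2*b + 3 and 2*m + 3*t != -8 and (not ((15/4)*m < -23/2)) and (not (4*b < -1))


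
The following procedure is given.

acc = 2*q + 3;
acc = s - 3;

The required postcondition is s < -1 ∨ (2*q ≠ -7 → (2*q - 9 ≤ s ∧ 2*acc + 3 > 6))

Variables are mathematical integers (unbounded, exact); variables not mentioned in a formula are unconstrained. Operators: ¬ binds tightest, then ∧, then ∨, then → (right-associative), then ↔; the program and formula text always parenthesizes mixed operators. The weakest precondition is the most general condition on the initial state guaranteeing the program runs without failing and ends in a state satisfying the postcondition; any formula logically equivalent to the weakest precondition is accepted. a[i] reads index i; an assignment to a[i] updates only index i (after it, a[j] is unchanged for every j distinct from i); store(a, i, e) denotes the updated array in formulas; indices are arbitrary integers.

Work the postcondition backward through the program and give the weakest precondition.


Working backward. After the program, the postcondition s < -1 ∨ (2*q ≠ -7 → (2*q - 9 ≤ s ∧ 2*acc + 3 > 6)) must hold; in canonical form it is s < -1 ∨ (2*q ≠ -7 → (2*q ≤ s + 9 ∧ 2*acc > 3)).
Before acc := s - 3: s < -1 ∨ (2*q ≠ -7 → (2*q ≤ s + 9 ∧ 2*s > 9))
Before acc := 2*q + 3: s < -1 ∨ (2*q ≠ -7 → (2*q ≤ s + 9 ∧ 2*s > 9))
Answer: WP = s < -1 ∨ (2*q ≠ -7 → (2*q ≤ s + 9 ∧ 2*s > 9))


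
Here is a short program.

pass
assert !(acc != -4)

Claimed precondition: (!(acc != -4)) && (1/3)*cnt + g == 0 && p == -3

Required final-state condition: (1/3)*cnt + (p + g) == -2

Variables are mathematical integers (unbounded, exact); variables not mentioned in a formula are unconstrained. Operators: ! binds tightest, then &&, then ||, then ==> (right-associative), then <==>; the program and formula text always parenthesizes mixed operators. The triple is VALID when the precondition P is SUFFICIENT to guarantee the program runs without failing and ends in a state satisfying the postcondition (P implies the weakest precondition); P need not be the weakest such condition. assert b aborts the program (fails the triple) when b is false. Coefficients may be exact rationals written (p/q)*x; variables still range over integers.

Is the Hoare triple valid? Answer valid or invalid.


Working backward. After the program, the postcondition (1/3)*cnt + (p + g) == -2 must hold; in canonical form it is (1/3)*cnt + g + p == -2.
Before assert !(acc != -4): (!(acc != -4)) && (1/3)*cnt + g + p == -2
Before skip: (!(acc != -4)) && (1/3)*cnt + g + p == -2
The weakest precondition is (!(acc != -4)) && (1/3)*cnt + g + p == -2.
Check whether (!(acc != -4)) && (1/3)*cnt + g == 0 && p == -3 implies it.
Countermodel: at the initial state acc = -4, cnt = 0, g = 0, p = -3, the precondition holds but the weakest precondition fails.
Answer: invalid


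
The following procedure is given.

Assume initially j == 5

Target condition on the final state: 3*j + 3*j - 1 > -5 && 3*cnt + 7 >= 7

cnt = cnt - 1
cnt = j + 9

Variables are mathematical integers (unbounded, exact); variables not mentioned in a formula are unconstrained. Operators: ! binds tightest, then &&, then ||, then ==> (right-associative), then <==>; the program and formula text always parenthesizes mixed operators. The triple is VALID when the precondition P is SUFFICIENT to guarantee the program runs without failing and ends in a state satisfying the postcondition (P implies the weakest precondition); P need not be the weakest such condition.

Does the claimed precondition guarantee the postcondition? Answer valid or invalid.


Working backward. After the program, the postcondition 3*j + 3*j - 1 > -5 && 3*cnt + 7 >= 7 must hold; in canonical form it is 6*j > -4 && 3*cnt >= 0.
Before cnt := j + 9: 6*j > -4 && 3*j >= -27
Before cnt := cnt - 1: 6*j > -4 && 3*j >= -27
The weakest precondition is 6*j > -4 && 3*j >= -27.
Check whether j == 5 implies it.
Every state satisfying the precondition satisfies the weakest precondition: the implication holds.
Answer: valid


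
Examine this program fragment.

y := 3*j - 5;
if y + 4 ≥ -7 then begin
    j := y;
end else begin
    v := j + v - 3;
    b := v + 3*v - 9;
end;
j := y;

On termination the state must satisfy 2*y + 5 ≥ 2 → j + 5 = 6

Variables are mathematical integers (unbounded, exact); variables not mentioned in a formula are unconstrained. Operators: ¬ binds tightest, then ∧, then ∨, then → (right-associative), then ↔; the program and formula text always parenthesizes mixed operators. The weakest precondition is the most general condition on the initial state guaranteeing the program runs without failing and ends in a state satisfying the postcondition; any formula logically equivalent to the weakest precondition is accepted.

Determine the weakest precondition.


Working backward. After the program, the postcondition 2*y + 5 ≥ 2 → j + 5 = 6 must hold; in canonical form it is 2*y ≥ -3 → j = 1.
Before j := y: 2*y ≥ -3 → y = 1
Then branch requires 2*y ≥ -3 → y = 1; else branch requires 2*y ≥ -3 → y = 1.
Before the if: (y ≥ -11 → (2*y ≥ -3 → y = 1)) ∧ ((¬(y ≥ -11)) → (2*y ≥ -3 → y = 1))
Before y := 3*j - 5: (3*j ≥ -6 → (6*j ≥ 7 → 3*j = 6)) ∧ ((¬(3*j ≥ -6)) → (6*j ≥ 7 → 3*j = 6))
Answer: WP = (3*j ≥ -6 → (6*j ≥ 7 → 3*j = 6)) ∧ ((¬(3*j ≥ -6)) → (6*j ≥ 7 → 3*j = 6))


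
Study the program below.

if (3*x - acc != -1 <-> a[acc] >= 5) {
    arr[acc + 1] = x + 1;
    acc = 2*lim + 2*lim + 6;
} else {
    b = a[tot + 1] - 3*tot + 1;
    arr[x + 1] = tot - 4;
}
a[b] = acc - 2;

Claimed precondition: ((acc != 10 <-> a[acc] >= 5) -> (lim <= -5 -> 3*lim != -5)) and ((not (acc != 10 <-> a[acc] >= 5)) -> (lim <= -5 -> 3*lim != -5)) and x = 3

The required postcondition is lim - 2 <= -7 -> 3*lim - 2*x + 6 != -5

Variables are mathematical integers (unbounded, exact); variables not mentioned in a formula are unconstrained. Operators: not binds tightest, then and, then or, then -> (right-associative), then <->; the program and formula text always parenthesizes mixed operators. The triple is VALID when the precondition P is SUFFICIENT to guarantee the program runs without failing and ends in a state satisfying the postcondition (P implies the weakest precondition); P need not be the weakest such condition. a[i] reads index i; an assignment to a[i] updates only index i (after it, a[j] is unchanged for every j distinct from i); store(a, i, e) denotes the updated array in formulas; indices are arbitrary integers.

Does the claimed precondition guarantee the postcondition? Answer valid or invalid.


Working backward. After the program, the postcondition lim - 2 <= -7 -> 3*lim - 2*x + 6 != -5 must hold; in canonical form it is lim <= -5 -> 3*lim != 2*x - 11.
Before a[b] := acc - 2: lim <= -5 -> 3*lim != 2*x - 11
Then branch requires lim <= -5 -> 3*lim != 2*x - 11; else branch requires lim <= -5 -> 3*lim != 2*x - 11.
Before the if: ((3*x != acc - 1 <-> a[acc] >= 5) -> (lim <= -5 -> 3*lim != 2*x - 11)) and ((not (3*x != acc - 1 <-> a[acc] >= 5)) -> (lim <= -5 -> 3*lim != 2*x - 11))
The weakest precondition is ((3*x != acc - 1 <-> a[acc] >= 5) -> (lim <= -5 -> 3*lim != 2*x - 11)) and ((not (3*x != acc - 1 <-> a[acc] >= 5)) -> (lim <= -5 -> 3*lim != 2*x - 11)).
Check whether ((acc != 10 <-> a[acc] >= 5) -> (lim <= -5 -> 3*lim != -5)) and ((not (acc != 10 <-> a[acc] >= 5)) -> (lim <= -5 -> 3*lim != -5)) and x = 3 implies it.
Every state satisfying the precondition satisfies the weakest precondition: the implication holds.
Answer: valid


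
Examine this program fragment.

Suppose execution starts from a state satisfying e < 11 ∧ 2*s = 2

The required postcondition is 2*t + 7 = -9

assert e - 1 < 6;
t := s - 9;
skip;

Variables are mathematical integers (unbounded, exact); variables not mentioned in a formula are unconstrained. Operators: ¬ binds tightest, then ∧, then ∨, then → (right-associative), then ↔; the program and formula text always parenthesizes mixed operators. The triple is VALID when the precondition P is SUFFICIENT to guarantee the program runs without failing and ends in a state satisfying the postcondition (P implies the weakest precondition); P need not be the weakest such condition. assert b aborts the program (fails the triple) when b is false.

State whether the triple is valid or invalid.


Working backward. After the program, the postcondition 2*t + 7 = -9 must hold; in canonical form it is 2*t = -16.
Before skip: 2*t = -16
Before t := s - 9: 2*s = 2
Before assert e - 1 < 6: e < 7 ∧ 2*s = 2
The weakest precondition is e < 7 ∧ 2*s = 2.
Check whether e < 11 ∧ 2*s = 2 implies it.
Countermodel: at the initial state e = 7, s = 1, the precondition holds but the weakest precondition fails.
Answer: invalid


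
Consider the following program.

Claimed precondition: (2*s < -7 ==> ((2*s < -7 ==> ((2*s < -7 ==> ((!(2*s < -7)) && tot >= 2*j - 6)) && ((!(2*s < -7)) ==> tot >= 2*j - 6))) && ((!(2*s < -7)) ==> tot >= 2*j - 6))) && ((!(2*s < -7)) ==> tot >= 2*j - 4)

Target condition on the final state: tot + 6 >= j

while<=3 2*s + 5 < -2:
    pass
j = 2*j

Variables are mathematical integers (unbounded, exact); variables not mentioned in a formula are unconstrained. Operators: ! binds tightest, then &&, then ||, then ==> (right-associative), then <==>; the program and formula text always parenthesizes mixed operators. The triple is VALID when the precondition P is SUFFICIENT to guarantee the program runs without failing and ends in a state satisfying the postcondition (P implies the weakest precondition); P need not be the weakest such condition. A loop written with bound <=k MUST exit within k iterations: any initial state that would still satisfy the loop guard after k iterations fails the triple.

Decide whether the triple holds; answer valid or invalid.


Working backward. After the program, the postcondition tot + 6 >= j must hold; in canonical form it is tot >= j - 6.
Before j := 2*j: tot >= 2*j - 6
Before the loop (bound <=3), unroll the exhaustion recursion (WP_0 = exit-now case; WP_j = one more guarded iteration, up to j = 3):
  WP_0: (!(2*s < -7)) && tot >= 2*j - 6
  WP_1: (2*s < -7 ==> ((!(2*s < -7)) && tot >= 2*j - 6)) && ((!(2*s < -7)) ==> tot >= 2*j - 6)
  WP_2: (2*s < -7 ==> ((2*s < -7 ==> ((!(2*s < -7)) && tot >= 2*j - 6)) && ((!(2*s < -7)) ==> tot >= 2*j - 6))) && ((!(2*s < -7)) ==> tot >= 2*j - 6)
  WP_3: (2*s < -7 ==> ((2*s < -7 ==> ((2*s < -7 ==> ((!(2*s < -7)) && tot >= 2*j - 6)) && ((!(2*s < -7)) ==> tot >= 2*j - 6))) && ((!(2*s < -7)) ==> tot >= 2*j - 6))) && ((!(2*s < -7)) ==> tot >= 2*j - 6)
So before the loop: (2*s < -7 ==> ((2*s < -7 ==> ((2*s < -7 ==> ((!(2*s < -7)) && tot >= 2*j - 6)) && ((!(2*s < -7)) ==> tot >= 2*j - 6))) && ((!(2*s < -7)) ==> tot >= 2*j - 6))) && ((!(2*s < -7)) ==> tot >= 2*j - 6)
The weakest precondition is (2*s < -7 ==> ((2*s < -7 ==> ((2*s < -7 ==> ((!(2*s < -7)) && tot >= 2*j - 6)) && ((!(2*s < -7)) ==> tot >= 2*j - 6))) && ((!(2*s < -7)) ==> tot >= 2*j - 6))) && ((!(2*s < -7)) ==> tot >= 2*j - 6).
Check whether (2*s < -7 ==> ((2*s < -7 ==> ((2*s < -7 ==> ((!(2*s < -7)) && tot >= 2*j - 6)) && ((!(2*s < -7)) ==> tot >= 2*j - 6))) && ((!(2*s < -7)) ==> tot >= 2*j - 6))) && ((!(2*s < -7)) ==> tot >= 2*j - 4) implies it.
Every state satisfying the precondition satisfies the weakest precondition: the implication holds.
Answer: valid


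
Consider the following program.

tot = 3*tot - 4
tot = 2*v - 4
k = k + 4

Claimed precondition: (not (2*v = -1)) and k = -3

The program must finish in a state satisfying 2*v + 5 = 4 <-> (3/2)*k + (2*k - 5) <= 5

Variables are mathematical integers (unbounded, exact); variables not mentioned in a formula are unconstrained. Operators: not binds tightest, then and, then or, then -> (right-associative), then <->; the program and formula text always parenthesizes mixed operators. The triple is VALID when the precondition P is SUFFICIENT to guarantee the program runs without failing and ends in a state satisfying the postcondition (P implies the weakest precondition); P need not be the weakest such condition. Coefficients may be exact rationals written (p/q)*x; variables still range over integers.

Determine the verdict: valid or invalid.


Working backward. After the program, the postcondition 2*v + 5 = 4 <-> (3/2)*k + (2*k - 5) <= 5 must hold; in canonical form it is 2*v = -1 <-> (7/2)*k <= 10.
Before k := k + 4: 2*v = -1 <-> (7/2)*k <= -4
Before tot := 2*v - 4: 2*v = -1 <-> (7/2)*k <= -4
Before tot := 3*tot - 4: 2*v = -1 <-> (7/2)*k <= -4
The weakest precondition is 2*v = -1 <-> (7/2)*k <= -4.
Check whether (not (2*v = -1)) and k = -3 implies it.
Countermodel: at the initial state k = -3, v = 0, the precondition holds but the weakest precondition fails.
Answer: invalid


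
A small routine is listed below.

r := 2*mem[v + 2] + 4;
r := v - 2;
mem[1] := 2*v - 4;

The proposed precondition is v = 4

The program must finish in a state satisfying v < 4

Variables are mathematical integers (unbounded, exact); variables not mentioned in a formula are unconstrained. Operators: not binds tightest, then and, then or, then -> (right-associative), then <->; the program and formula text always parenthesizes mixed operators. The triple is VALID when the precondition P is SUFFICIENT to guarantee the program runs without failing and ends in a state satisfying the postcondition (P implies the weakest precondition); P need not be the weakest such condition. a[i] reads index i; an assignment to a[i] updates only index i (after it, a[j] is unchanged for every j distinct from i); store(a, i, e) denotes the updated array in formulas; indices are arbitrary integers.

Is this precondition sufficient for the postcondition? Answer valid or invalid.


Working backward. After the program, v < 4 must hold.
Before mem[1] := 2*v - 4: v < 4
Before r := v - 2: v < 4
Before r := 2*mem[v + 2] + 4: v < 4
The weakest precondition is v < 4.
Check whether v = 4 implies it.
Countermodel: at the initial state v = 4, the precondition holds but the weakest precondition fails.
Answer: invalid


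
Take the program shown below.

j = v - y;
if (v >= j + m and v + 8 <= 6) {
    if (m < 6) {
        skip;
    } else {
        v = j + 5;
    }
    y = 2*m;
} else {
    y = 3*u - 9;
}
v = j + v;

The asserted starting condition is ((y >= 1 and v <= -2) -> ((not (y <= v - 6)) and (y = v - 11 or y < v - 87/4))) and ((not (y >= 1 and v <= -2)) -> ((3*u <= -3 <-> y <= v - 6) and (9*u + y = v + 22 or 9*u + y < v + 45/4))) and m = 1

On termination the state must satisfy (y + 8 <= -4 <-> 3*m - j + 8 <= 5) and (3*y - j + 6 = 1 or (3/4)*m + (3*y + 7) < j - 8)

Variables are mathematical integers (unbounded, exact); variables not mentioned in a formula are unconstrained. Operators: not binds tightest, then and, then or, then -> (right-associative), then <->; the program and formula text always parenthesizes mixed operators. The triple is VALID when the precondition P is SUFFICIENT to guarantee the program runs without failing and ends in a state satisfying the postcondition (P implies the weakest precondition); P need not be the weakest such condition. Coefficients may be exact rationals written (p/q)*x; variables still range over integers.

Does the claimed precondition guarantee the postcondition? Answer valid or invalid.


Working backward. After the program, the postcondition (y + 8 <= -4 <-> 3*m - j + 8 <= 5) and (3*y - j + 6 = 1 or (3/4)*m + (3*y + 7) < j - 8) must hold; in canonical form it is (y <= -12 <-> 3*m <= j - 3) and (3*y = j - 5 or (3/4)*m + 3*y < j - 15).
Before v := j + v: (y <= -12 <-> 3*m <= j - 3) and (3*y = j - 5 or (3/4)*m + 3*y < j - 15)
Then branch requires (m < 6 -> ((2*m <= -12 <-> 3*m <= j - 3) and (6*m = j - 5 or (27/4)*m < j - 15))) and ((not (m < 6)) -> ((2*m <= -12 <-> 3*m <= j - 3) and (6*m = j - 5 or (27/4)*m < j - 15))); else branch requires (3*u <= -3 <-> 3*m <= j - 3) and (9*u = j + 22 or (3/4)*m + 9*u < j + 12).
Before the if: ((v >= j + m and v <= -2) -> ((m < 6 -> ((2*m <= -12 <-> 3*m <= j - 3) and (6*m = j - 5 or (27/4)*m < j - 15))) and ((not (m < 6)) -> ((2*m <= -12 <-> 3*m <= j - 3) and (6*m = j - 5 or (27/4)*m < j - 15))))) and ((not (v >= j + m and v <= -2)) -> ((3*u <= -3 <-> 3*m <= j - 3) and (9*u = j + 22 or (3/4)*m + 9*u < j + 12)))
Before j := v - y: ((y >= m and v <= -2) -> ((m < 6 -> ((2*m <= -12 <-> 3*m + y <= v - 3) and (6*m + y = v - 5 or (27/4)*m + y < v - 15))) and ((not (m < 6)) -> ((2*m <= -12 <-> 3*m + y <= v - 3) and (6*m + y = v - 5 or (27/4)*m + y < v - 15))))) and ((not (y >= m and v <= -2)) -> ((3*u <= -3 <-> 3*m + y <= v - 3) and (9*u + y = v + 22 or (3/4)*m + 9*u + y < v + 12)))
The weakest precondition is ((y >= m and v <= -2) -> ((m < 6 -> ((2*m <= -12 <-> 3*m + y <= v - 3) and (6*m + y = v - 5 or (27/4)*m + y < v - 15))) and ((not (m < 6)) -> ((2*m <= -12 <-> 3*m + y <= v - 3) and (6*m + y = v - 5 or (27/4)*m + y < v - 15))))) and ((not (y >= m and v <= -2)) -> ((3*u <= -3 <-> 3*m + y <= v - 3) and (9*u + y = v + 22 or (3/4)*m + 9*u + y < v + 12))).
Check whether ((y >= 1 and v <= -2) -> ((not (y <= v - 6)) and (y = v - 11 or y < v - 87/4))) and ((not (y >= 1 and v <= -2)) -> ((3*u <= -3 <-> y <= v - 6) and (9*u + y = v + 22 or 9*u + y < v + 45/4))) and m = 1 implies it.
Every state satisfying the precondition satisfies the weakest precondition: the implication holds.
Answer: valid


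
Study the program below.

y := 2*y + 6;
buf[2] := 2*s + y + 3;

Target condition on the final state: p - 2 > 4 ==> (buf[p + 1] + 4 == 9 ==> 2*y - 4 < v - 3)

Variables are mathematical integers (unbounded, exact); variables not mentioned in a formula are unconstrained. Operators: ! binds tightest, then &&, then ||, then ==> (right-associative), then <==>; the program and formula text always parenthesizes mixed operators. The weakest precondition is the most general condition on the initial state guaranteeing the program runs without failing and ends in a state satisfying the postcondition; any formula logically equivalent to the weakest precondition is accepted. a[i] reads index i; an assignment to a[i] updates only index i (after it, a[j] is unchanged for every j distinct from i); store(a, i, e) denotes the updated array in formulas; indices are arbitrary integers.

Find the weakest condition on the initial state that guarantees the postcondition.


Working backward. After the program, the postcondition p - 2 > 4 ==> (buf[p + 1] + 4 == 9 ==> 2*y - 4 < v - 3) must hold; in canonical form it is p > 6 ==> (buf[p + 1] == 5 ==> 2*y < v + 1).
Before buf[2] := 2*s + y + 3: p > 6 ==> (store(buf, 2, 2*s + y + 3)[p + 1] == 5 ==> 2*y < v + 1)
Before y := 2*y + 6: p > 6 ==> (store(buf, 2, 2*s + 2*y + 9)[p + 1] == 5 ==> 4*y < v - 11)
Answer: WP = p > 6 ==> (store(buf, 2, 2*s + 2*y + 9)[p + 1] == 5 ==> 4*y < v - 11)


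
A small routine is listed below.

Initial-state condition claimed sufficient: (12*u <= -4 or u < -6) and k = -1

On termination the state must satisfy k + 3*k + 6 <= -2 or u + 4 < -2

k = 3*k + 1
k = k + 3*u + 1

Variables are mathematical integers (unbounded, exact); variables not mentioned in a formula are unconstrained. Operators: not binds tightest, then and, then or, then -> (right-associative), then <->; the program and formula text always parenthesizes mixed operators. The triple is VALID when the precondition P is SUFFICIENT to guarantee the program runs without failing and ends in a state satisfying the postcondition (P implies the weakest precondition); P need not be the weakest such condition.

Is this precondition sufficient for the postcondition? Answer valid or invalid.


Working backward. After the program, the postcondition k + 3*k + 6 <= -2 or u + 4 < -2 must hold; in canonical form it is 4*k <= -8 or u < -6.
Before k := k + 3*u + 1: 4*k + 12*u <= -12 or u < -6
Before k := 3*k + 1: 12*k + 12*u <= -16 or u < -6
The weakest precondition is 12*k + 12*u <= -16 or u < -6.
Check whether (12*u <= -4 or u < -6) and k = -1 implies it.
Every state satisfying the precondition satisfies the weakest precondition: the implication holds.
Answer: valid


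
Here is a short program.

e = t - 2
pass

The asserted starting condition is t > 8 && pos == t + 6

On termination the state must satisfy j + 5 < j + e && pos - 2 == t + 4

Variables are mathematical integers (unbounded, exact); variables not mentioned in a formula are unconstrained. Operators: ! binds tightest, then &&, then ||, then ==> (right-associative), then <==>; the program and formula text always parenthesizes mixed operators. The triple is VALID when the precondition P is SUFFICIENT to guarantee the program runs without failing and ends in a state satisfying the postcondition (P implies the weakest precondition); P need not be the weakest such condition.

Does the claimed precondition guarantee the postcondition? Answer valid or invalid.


Working backward. After the program, the postcondition j + 5 < j + e && pos - 2 == t + 4 must hold; in canonical form it is e > 5 && pos == t + 6.
Before skip: e > 5 && pos == t + 6
Before e := t - 2: t > 7 && pos == t + 6
The weakest precondition is t > 7 && pos == t + 6.
Check whether t > 8 && pos == t + 6 implies it.
Every state satisfying the precondition satisfies the weakest precondition: the implication holds.
Answer: valid


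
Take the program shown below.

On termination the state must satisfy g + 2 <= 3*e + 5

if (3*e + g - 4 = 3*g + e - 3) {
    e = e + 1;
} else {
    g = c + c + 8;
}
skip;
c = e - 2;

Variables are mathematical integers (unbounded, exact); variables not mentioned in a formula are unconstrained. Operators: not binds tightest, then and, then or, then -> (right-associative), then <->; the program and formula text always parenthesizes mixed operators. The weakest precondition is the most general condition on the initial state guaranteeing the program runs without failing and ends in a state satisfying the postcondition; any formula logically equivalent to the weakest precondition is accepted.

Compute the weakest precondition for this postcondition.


Working backward. After the program, the postcondition g + 2 <= 3*e + 5 must hold; in canonical form it is g <= 3*e + 3.
Before c := e - 2: g <= 3*e + 3
Before skip: g <= 3*e + 3
Then branch requires g <= 3*e + 6; else branch requires 2*c <= 3*e - 5.
Before the if: (2*e = 2*g + 1 -> g <= 3*e + 6) and ((not (2*e = 2*g + 1)) -> 2*c <= 3*e - 5)
Answer: WP = (2*e = 2*g + 1 -> g <= 3*e + 6) and ((not (2*e = 2*g + 1)) -> 2*c <= 3*e - 5)


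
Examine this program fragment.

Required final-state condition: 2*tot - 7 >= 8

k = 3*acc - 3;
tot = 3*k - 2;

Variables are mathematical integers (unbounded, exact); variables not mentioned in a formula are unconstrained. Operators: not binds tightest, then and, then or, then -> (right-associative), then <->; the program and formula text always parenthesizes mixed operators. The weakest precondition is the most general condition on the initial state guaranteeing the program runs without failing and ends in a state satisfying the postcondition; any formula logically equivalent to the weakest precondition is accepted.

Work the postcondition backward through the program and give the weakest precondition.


Working backward. After the program, the postcondition 2*tot - 7 >= 8 must hold; in canonical form it is 2*tot >= 15.
Before tot := 3*k - 2: 6*k >= 19
Before k := 3*acc - 3: 18*acc >= 37
Answer: WP = 18*acc >= 37


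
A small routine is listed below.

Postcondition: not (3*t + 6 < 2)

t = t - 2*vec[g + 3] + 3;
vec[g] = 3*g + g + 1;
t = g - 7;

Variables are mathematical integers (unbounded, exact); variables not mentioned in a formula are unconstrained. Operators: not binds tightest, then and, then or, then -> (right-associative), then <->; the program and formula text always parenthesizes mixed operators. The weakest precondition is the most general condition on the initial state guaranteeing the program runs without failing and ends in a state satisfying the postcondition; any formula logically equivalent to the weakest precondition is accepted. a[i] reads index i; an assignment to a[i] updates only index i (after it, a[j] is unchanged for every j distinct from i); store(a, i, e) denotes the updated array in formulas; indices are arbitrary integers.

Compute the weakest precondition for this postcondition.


Working backward. After the program, the postcondition not (3*t + 6 < 2) must hold; in canonical form it is not (3*t < -4).
Before t := g - 7: not (3*g < 17)
Before vec[g] := 3*g + g + 1: not (3*g < 17)
Before t := t - 2*vec[g + 3] + 3: not (3*g < 17)
Answer: WP = not (3*g < 17)


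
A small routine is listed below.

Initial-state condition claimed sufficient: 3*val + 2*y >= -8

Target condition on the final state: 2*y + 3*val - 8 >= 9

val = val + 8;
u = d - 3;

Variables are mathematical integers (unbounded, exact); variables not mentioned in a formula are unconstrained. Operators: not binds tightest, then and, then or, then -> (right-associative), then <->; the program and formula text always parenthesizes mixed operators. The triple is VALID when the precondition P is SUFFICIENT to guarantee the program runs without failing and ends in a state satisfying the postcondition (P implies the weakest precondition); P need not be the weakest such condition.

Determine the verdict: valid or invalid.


Working backward. After the program, the postcondition 2*y + 3*val - 8 >= 9 must hold; in canonical form it is 3*val + 2*y >= 17.
Before u := d - 3: 3*val + 2*y >= 17
Before val := val + 8: 3*val + 2*y >= -7
The weakest precondition is 3*val + 2*y >= -7.
Check whether 3*val + 2*y >= -8 implies it.
Countermodel: at the initial state val = 0, y = -4, the precondition holds but the weakest precondition fails.
Answer: invalid


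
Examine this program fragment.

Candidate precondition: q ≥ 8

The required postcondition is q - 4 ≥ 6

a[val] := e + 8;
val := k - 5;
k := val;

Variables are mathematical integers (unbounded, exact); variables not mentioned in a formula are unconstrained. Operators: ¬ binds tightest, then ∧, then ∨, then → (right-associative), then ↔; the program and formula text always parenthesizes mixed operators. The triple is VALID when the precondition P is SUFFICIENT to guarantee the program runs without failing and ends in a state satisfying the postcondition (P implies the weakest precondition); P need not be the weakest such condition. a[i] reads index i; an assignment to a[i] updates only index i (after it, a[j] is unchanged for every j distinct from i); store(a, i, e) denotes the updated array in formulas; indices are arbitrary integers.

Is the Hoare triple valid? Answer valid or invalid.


Working backward. After the program, the postcondition q - 4 ≥ 6 must hold; in canonical form it is q ≥ 10.
Before k := val: q ≥ 10
Before val := k - 5: q ≥ 10
Before a[val] := e + 8: q ≥ 10
The weakest precondition is q ≥ 10.
Check whether q ≥ 8 implies it.
Countermodel: at the initial state q = 8, the precondition holds but the weakest precondition fails.
Answer: invalid


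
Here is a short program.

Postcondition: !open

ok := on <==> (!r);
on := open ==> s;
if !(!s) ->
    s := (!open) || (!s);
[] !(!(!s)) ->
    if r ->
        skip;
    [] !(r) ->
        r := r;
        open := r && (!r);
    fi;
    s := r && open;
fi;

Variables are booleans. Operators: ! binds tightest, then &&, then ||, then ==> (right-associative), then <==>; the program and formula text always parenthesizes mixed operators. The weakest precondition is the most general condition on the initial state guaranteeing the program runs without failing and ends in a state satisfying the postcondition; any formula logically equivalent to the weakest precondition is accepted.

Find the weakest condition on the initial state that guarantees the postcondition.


Working backward. After the program, !open must hold.
Then branch requires !open; else branch requires r ==> (!open).
Before the if: (s ==> (!open)) && ((!s) ==> (r ==> (!open)))
Before on := open ==> s: (s ==> (!open)) && ((!s) ==> (r ==> (!open)))
Before ok := on <==> (!r): (s ==> (!open)) && ((!s) ==> (r ==> (!open)))
Answer: WP = (s ==> (!open)) && ((!s) ==> (r ==> (!open)))


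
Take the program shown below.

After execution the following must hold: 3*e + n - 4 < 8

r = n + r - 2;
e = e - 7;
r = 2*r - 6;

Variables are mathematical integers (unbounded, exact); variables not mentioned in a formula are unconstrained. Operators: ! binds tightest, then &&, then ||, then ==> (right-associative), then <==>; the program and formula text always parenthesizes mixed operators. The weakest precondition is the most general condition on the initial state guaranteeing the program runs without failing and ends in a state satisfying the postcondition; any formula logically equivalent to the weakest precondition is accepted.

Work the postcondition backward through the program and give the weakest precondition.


Working backward. After the program, the postcondition 3*e + n - 4 < 8 must hold; in canonical form it is 3*e + n < 12.
Before r := 2*r - 6: 3*e + n < 12
Before e := e - 7: 3*e + n < 33
Before r := n + r - 2: 3*e + n < 33
Answer: WP = 3*e + n < 33


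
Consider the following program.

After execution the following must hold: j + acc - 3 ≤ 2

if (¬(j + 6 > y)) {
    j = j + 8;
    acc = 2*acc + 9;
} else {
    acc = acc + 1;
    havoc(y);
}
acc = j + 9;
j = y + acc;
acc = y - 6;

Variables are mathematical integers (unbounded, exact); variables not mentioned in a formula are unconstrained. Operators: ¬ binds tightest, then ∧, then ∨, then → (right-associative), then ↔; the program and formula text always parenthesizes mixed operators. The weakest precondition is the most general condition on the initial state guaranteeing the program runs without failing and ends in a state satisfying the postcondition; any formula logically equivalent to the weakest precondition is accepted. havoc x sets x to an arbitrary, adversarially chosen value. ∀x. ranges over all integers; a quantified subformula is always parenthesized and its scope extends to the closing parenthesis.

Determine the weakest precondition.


Working backward. After the program, the postcondition j + acc - 3 ≤ 2 must hold; in canonical form it is acc + j ≤ 5.
Before acc := y - 6: j + y ≤ 11
Before j := y + acc: acc + 2*y ≤ 11
Before acc := j + 9: j + 2*y ≤ 2
Then branch requires j + 2*y ≤ -6; else branch requires ∀y_1. j + 2*y_1 ≤ 2.
Before the if: ((¬(j > y - 6)) → j + 2*y ≤ -6) ∧ (j > y - 6 → (∀y_1. j + 2*y_1 ≤ 2))
Answer: WP = ((¬(j > y - 6)) → j + 2*y ≤ -6) ∧ (j > y - 6 → (∀y_1. j + 2*y_1 ≤ 2))


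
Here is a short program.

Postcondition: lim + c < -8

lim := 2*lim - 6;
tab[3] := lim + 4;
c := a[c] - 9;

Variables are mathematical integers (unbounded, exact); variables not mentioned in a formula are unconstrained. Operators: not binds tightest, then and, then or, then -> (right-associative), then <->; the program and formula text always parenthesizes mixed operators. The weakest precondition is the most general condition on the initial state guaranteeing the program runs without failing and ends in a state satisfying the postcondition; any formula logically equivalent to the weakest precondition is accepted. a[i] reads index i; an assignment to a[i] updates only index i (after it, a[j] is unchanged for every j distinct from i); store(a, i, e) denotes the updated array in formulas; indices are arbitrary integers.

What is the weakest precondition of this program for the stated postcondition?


Working backward. After the program, the postcondition lim + c < -8 must hold; in canonical form it is c + lim < -8.
Before c := a[c] - 9: a[c] + lim < 1
Before tab[3] := lim + 4: a[c] + lim < 1
Before lim := 2*lim - 6: a[c] + 2*lim < 7
Answer: WP = a[c] + 2*lim < 7


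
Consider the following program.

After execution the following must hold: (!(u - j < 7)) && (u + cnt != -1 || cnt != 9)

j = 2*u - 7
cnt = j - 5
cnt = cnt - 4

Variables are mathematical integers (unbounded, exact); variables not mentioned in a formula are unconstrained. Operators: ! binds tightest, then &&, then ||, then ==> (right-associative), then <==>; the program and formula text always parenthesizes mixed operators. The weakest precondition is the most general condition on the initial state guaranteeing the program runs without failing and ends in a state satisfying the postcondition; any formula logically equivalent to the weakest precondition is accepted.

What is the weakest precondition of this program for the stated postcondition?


Working backward. After the program, the postcondition (!(u - j < 7)) && (u + cnt != -1 || cnt != 9) must hold; in canonical form it is (!(u < j + 7)) && (cnt + u != -1 || cnt != 9).
Before cnt := cnt - 4: (!(u < j + 7)) && (cnt + u != 3 || cnt != 13)
Before cnt := j - 5: (!(u < j + 7)) && (j + u != 8 || j != 18)
Before j := 2*u - 7: (!(u > 0)) && (3*u != 15 || 2*u != 25)
Answer: WP = (!(u > 0)) && (3*u != 15 || 2*u != 25)


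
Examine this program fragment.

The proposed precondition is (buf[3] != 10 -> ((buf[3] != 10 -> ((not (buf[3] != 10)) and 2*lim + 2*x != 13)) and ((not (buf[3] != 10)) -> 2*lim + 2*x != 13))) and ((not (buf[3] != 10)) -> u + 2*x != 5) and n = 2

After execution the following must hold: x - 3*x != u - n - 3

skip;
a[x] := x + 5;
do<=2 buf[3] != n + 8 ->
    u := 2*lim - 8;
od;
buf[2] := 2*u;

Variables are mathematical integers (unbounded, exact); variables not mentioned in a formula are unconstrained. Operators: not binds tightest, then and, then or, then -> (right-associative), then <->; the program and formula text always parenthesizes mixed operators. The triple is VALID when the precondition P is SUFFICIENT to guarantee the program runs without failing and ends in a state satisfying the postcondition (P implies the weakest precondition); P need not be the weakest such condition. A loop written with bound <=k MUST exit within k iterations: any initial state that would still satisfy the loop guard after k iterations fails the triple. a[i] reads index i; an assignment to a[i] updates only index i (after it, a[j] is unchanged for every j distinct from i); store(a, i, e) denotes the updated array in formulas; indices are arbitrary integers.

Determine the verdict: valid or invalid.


Working backward. After the program, the postcondition x - 3*x != u - n - 3 must hold; in canonical form it is n != u + 2*x - 3.
Before buf[2] := 2*u: n != u + 2*x - 3
Before the loop (bound <=2), unroll the exhaustion recursion (WP_0 = exit-now case; WP_j = one more guarded iteration, up to j = 2):
  WP_0: (not (buf[3] != n + 8)) and n != u + 2*x - 3
  WP_1: (buf[3] != n + 8 -> ((not (buf[3] != n + 8)) and n != 2*lim + 2*x - 11)) and ((not (buf[3] != n + 8)) -> n != u + 2*x - 3)
  WP_2: (buf[3] != n + 8 -> ((buf[3] != n + 8 -> ((not (buf[3] != n + 8)) and n != 2*lim + 2*x - 11)) and ((not (buf[3] != n + 8)) -> n != 2*lim + 2*x - 11))) and ((not (buf[3] != n + 8)) -> n != u + 2*x - 3)
So before the loop: (buf[3] != n + 8 -> ((buf[3] != n + 8 -> ((not (buf[3] != n + 8)) and n != 2*lim + 2*x - 11)) and ((not (buf[3] != n + 8)) -> n != 2*lim + 2*x - 11))) and ((not (buf[3] != n + 8)) -> n != u + 2*x - 3)
Before a[x] := x + 5: (buf[3] != n + 8 -> ((buf[3] != n + 8 -> ((not (buf[3] != n + 8)) and n != 2*lim + 2*x - 11)) and ((not (buf[3] != n + 8)) -> n != 2*lim + 2*x - 11))) and ((not (buf[3] != n + 8)) -> n != u + 2*x - 3)
Before skip: (buf[3] != n + 8 -> ((buf[3] != n + 8 -> ((not (buf[3] != n + 8)) and n != 2*lim + 2*x - 11)) and ((not (buf[3] != n + 8)) -> n != 2*lim + 2*x - 11))) and ((not (buf[3] != n + 8)) -> n != u + 2*x - 3)
The weakest precondition is (buf[3] != n + 8 -> ((buf[3] != n + 8 -> ((not (buf[3] != n + 8)) and n != 2*lim + 2*x - 11)) and ((not (buf[3] != n + 8)) -> n != 2*lim + 2*x - 11))) and ((not (buf[3] != n + 8)) -> n != u + 2*x - 3).
Check whether (buf[3] != 10 -> ((buf[3] != 10 -> ((not (buf[3] != 10)) and 2*lim + 2*x != 13)) and ((not (buf[3] != 10)) -> 2*lim + 2*x != 13))) and ((not (buf[3] != 10)) -> u + 2*x != 5) and n = 2 implies it.
Every state satisfying the precondition satisfies the weakest precondition: the implication holds.
Answer: valid


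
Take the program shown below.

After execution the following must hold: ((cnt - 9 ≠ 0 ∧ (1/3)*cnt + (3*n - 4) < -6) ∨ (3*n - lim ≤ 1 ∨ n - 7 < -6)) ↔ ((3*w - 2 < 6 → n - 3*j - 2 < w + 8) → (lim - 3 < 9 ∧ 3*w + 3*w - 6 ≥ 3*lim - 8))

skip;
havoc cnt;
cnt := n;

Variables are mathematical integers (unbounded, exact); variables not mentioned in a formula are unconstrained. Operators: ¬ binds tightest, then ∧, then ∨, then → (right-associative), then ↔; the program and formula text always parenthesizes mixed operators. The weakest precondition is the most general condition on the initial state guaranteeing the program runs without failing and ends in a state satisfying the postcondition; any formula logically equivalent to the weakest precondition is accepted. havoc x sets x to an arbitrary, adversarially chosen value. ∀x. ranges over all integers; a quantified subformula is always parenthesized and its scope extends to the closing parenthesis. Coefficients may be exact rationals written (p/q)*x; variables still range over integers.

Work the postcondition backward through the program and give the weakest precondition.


Working backward. After the program, the postcondition ((cnt - 9 ≠ 0 ∧ (1/3)*cnt + (3*n - 4) < -6) ∨ (3*n - lim ≤ 1 ∨ n - 7 < -6)) ↔ ((3*w - 2 < 6 → n - 3*j - 2 < w + 8) → (lim - 3 < 9 ∧ 3*w + 3*w - 6 ≥ 3*lim - 8)) must hold; in canonical form it is ((cnt ≠ 9 ∧ (1/3)*cnt + 3*n < -2) ∨ 3*n ≤ lim + 1 ∨ n < 1) ↔ ((3*w < 8 → n < 3*j + w + 10) → (lim < 12 ∧ 6*w ≥ 3*lim - 2)).
Before cnt := n: ((n ≠ 9 ∧ (10/3)*n < -2) ∨ 3*n ≤ lim + 1 ∨ n < 1) ↔ ((3*w < 8 → n < 3*j + w + 10) → (lim < 12 ∧ 6*w ≥ 3*lim - 2))
Before havoc cnt: ((n ≠ 9 ∧ (10/3)*n < -2) ∨ 3*n ≤ lim + 1 ∨ n < 1) ↔ ((3*w < 8 → n < 3*j + w + 10) → (lim < 12 ∧ 6*w ≥ 3*lim - 2))
Before skip: ((n ≠ 9 ∧ (10/3)*n < -2) ∨ 3*n ≤ lim + 1 ∨ n < 1) ↔ ((3*w < 8 → n < 3*j + w + 10) → (lim < 12 ∧ 6*w ≥ 3*lim - 2))
Answer: WP = ((n ≠ 9 ∧ (10/3)*n < -2) ∨ 3*n ≤ lim + 1 ∨ n < 1) ↔ ((3*w < 8 → n < 3*j + w + 10) → (lim < 12 ∧ 6*w ≥ 3*lim - 2))


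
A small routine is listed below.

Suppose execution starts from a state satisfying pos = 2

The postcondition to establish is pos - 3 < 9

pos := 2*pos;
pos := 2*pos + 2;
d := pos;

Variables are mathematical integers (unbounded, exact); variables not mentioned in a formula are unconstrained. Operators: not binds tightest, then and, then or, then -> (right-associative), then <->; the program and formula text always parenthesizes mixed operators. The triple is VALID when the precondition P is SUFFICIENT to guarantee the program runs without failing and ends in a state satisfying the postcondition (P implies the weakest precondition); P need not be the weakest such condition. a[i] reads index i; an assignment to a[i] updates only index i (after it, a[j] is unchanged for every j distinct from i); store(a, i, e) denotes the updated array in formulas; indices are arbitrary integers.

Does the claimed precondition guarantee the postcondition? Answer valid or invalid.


Working backward. After the program, the postcondition pos - 3 < 9 must hold; in canonical form it is pos < 12.
Before d := pos: pos < 12
Before pos := 2*pos + 2: 2*pos < 10
Before pos := 2*pos: 4*pos < 10
The weakest precondition is 4*pos < 10.
Check whether pos = 2 implies it.
Every state satisfying the precondition satisfies the weakest precondition: the implication holds.
Answer: valid
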